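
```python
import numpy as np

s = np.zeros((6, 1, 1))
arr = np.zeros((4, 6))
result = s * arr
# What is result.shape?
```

(6, 4, 6)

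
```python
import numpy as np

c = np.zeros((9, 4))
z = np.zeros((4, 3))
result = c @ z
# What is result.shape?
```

(9, 3)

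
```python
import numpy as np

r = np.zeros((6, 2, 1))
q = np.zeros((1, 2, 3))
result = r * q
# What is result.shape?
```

(6, 2, 3)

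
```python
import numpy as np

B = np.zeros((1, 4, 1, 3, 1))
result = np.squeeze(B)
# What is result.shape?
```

(4, 3)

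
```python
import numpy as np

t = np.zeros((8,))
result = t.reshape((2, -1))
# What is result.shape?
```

(2, 4)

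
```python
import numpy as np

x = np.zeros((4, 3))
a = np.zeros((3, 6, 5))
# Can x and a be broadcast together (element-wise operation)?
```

No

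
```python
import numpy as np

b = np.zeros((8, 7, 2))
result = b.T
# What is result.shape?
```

(2, 7, 8)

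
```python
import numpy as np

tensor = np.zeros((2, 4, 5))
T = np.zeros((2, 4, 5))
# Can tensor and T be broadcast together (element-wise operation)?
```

Yes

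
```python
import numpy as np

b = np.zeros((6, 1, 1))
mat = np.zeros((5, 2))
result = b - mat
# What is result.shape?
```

(6, 5, 2)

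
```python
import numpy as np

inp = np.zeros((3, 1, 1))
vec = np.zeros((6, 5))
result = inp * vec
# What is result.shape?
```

(3, 6, 5)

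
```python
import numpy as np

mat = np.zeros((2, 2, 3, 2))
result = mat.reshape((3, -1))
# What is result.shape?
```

(3, 8)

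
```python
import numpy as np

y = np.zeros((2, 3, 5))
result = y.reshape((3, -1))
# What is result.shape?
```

(3, 10)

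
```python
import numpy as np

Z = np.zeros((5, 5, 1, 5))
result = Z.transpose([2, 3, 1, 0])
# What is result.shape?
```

(1, 5, 5, 5)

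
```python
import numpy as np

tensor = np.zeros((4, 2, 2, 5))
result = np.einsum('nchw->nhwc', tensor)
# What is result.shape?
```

(4, 2, 5, 2)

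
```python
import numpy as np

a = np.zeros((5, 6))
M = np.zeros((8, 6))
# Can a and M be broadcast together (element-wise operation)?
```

No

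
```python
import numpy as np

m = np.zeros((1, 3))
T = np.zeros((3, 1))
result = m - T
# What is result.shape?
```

(3, 3)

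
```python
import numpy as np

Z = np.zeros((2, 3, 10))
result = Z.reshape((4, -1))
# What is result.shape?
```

(4, 15)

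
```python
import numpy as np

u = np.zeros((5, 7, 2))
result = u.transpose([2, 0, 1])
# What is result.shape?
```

(2, 5, 7)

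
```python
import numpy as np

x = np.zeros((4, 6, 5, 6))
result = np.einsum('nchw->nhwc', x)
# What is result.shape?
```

(4, 5, 6, 6)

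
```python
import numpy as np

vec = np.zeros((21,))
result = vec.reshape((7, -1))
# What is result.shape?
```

(7, 3)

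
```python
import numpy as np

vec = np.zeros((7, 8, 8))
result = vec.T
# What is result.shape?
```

(8, 8, 7)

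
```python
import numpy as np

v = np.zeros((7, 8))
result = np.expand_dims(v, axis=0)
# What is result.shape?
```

(1, 7, 8)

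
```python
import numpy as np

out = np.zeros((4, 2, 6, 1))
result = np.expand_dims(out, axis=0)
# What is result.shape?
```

(1, 4, 2, 6, 1)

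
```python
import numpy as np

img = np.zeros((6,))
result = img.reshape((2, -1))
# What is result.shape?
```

(2, 3)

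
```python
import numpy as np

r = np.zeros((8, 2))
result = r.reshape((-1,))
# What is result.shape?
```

(16,)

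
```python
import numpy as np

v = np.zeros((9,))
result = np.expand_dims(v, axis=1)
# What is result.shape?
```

(9, 1)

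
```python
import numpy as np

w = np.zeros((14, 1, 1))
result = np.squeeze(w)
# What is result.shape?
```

(14,)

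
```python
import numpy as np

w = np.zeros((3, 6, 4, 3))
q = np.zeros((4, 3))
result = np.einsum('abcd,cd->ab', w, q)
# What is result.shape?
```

(3, 6)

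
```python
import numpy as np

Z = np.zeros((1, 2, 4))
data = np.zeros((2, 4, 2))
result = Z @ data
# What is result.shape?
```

(2, 2, 2)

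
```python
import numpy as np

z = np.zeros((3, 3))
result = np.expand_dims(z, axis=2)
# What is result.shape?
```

(3, 3, 1)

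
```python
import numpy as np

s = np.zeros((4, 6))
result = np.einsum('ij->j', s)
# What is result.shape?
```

(6,)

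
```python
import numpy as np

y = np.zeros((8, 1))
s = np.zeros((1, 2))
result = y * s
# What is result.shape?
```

(8, 2)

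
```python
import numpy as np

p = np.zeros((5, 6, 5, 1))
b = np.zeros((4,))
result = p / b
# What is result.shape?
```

(5, 6, 5, 4)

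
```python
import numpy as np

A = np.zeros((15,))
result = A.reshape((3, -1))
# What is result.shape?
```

(3, 5)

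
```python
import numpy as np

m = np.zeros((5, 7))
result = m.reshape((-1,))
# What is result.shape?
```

(35,)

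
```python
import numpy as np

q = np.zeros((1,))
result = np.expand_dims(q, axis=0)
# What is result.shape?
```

(1, 1)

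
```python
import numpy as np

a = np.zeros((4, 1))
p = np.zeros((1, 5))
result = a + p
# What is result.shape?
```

(4, 5)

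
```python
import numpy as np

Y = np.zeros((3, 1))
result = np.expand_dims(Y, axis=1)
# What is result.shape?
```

(3, 1, 1)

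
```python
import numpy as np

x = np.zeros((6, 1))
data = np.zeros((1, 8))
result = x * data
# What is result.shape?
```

(6, 8)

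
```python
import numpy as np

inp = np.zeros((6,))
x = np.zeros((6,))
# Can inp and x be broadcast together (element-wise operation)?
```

Yes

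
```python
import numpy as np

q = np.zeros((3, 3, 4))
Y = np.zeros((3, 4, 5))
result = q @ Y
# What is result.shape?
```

(3, 3, 5)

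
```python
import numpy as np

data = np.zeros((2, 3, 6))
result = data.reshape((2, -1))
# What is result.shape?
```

(2, 18)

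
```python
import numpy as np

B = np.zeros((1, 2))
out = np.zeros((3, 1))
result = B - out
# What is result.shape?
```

(3, 2)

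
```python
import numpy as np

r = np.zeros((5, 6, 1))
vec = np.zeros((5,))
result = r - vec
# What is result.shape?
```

(5, 6, 5)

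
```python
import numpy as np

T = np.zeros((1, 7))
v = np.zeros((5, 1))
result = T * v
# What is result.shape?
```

(5, 7)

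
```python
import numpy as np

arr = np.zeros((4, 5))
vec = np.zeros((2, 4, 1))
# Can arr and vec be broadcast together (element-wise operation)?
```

Yes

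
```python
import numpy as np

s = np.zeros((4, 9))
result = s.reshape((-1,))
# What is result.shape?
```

(36,)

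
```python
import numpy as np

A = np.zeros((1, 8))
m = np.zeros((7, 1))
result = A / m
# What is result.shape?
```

(7, 8)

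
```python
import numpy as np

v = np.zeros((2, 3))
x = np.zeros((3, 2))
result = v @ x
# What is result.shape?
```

(2, 2)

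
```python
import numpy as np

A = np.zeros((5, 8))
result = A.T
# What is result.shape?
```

(8, 5)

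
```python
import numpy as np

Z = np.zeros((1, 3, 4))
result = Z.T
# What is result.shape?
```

(4, 3, 1)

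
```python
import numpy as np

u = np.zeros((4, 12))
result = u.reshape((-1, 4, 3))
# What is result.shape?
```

(4, 4, 3)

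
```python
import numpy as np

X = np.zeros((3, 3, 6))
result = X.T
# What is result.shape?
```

(6, 3, 3)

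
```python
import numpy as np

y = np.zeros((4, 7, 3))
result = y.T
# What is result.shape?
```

(3, 7, 4)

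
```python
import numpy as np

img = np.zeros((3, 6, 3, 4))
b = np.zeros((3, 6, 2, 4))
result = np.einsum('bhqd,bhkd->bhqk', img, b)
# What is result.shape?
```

(3, 6, 3, 2)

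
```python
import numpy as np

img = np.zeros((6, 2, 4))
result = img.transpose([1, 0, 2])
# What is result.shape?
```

(2, 6, 4)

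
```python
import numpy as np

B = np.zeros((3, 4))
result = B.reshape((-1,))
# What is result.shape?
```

(12,)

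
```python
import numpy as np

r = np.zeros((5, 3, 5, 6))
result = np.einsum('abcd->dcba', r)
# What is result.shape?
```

(6, 5, 3, 5)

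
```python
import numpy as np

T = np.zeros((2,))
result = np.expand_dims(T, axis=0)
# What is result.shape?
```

(1, 2)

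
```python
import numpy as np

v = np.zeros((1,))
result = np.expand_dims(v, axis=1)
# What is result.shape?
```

(1, 1)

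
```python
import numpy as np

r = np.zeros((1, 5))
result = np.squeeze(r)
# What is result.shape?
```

(5,)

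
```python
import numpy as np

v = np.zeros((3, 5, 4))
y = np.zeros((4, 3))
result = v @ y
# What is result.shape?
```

(3, 5, 3)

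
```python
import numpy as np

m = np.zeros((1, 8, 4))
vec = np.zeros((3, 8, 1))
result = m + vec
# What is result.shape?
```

(3, 8, 4)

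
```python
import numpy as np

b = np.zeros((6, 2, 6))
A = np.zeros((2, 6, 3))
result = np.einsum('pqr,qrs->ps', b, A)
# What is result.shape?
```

(6, 3)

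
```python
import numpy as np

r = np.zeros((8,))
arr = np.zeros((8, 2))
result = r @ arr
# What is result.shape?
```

(2,)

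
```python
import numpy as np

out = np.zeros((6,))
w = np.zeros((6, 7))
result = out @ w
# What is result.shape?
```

(7,)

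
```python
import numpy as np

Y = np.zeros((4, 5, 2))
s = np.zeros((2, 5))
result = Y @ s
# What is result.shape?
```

(4, 5, 5)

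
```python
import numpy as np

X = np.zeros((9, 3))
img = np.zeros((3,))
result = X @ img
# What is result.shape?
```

(9,)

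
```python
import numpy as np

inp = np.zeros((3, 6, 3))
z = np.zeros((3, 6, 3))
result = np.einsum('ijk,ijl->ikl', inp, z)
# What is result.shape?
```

(3, 3, 3)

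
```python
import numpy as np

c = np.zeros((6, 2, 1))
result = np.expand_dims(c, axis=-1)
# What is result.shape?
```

(6, 2, 1, 1)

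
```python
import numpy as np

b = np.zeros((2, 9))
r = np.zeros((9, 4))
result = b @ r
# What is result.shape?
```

(2, 4)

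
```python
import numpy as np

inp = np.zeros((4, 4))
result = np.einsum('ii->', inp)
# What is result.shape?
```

()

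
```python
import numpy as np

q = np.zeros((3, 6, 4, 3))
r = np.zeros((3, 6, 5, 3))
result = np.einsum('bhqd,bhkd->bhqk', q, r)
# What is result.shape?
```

(3, 6, 4, 5)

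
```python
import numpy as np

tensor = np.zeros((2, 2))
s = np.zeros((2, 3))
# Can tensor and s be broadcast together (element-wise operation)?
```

No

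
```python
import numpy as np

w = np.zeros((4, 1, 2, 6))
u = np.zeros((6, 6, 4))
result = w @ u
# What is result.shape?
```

(4, 6, 2, 4)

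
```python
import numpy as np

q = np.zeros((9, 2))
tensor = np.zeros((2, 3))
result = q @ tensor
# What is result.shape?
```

(9, 3)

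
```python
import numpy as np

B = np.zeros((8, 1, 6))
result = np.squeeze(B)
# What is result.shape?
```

(8, 6)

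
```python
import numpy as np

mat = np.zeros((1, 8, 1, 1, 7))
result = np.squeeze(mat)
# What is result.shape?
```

(8, 7)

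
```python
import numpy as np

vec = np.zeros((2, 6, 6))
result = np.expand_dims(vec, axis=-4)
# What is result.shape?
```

(1, 2, 6, 6)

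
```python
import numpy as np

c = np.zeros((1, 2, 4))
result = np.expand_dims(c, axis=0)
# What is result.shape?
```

(1, 1, 2, 4)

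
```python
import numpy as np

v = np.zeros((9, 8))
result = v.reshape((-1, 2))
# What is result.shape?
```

(36, 2)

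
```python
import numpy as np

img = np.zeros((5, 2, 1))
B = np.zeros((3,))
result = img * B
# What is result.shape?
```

(5, 2, 3)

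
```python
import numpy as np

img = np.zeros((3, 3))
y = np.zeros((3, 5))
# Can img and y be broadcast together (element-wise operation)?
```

No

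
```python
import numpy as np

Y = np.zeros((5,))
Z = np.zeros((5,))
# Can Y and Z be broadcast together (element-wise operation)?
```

Yes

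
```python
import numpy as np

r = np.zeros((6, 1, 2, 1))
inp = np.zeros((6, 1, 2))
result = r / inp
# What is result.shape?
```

(6, 6, 2, 2)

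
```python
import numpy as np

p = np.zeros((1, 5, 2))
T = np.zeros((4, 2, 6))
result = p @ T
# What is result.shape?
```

(4, 5, 6)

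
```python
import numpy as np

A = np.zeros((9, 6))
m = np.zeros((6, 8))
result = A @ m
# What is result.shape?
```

(9, 8)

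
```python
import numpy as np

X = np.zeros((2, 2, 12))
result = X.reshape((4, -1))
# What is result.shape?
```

(4, 12)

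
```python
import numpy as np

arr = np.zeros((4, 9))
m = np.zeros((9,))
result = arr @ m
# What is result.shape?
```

(4,)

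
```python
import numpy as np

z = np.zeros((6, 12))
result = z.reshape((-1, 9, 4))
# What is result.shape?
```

(2, 9, 4)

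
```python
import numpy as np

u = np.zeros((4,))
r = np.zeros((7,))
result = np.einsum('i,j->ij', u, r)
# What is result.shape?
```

(4, 7)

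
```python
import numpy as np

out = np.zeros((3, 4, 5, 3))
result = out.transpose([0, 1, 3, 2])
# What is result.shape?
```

(3, 4, 3, 5)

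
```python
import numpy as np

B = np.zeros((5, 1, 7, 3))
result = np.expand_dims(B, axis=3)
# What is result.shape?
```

(5, 1, 7, 1, 3)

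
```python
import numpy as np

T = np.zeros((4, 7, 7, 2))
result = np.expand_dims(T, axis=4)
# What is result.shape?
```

(4, 7, 7, 2, 1)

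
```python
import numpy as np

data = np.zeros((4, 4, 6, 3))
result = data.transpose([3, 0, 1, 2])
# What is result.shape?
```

(3, 4, 4, 6)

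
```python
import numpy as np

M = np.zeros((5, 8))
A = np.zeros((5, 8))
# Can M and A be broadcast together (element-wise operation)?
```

Yes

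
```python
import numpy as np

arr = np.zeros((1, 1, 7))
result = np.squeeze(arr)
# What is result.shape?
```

(7,)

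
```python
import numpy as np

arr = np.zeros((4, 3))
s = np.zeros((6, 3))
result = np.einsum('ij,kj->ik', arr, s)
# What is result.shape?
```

(4, 6)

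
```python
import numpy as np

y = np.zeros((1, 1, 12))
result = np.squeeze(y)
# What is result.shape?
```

(12,)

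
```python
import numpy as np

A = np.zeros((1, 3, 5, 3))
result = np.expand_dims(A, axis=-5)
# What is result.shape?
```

(1, 1, 3, 5, 3)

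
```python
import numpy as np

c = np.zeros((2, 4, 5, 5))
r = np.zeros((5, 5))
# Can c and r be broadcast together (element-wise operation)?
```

Yes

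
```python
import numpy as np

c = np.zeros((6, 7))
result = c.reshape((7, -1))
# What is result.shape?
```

(7, 6)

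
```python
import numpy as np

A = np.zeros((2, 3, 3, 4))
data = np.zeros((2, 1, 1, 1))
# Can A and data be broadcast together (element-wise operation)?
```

Yes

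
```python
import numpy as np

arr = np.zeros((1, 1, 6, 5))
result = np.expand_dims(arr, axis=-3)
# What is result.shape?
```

(1, 1, 1, 6, 5)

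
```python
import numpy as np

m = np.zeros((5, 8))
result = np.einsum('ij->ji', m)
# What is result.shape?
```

(8, 5)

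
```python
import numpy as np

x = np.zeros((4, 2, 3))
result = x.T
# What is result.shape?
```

(3, 2, 4)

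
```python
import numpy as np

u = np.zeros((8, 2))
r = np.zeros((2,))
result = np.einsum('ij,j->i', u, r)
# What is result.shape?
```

(8,)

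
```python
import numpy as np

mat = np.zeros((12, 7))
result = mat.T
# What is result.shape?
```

(7, 12)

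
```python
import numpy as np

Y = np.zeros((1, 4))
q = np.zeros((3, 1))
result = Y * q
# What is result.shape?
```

(3, 4)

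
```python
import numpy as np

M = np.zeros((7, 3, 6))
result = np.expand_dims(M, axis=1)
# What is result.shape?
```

(7, 1, 3, 6)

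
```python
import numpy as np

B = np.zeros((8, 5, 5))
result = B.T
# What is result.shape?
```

(5, 5, 8)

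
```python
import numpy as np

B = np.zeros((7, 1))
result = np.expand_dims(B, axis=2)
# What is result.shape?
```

(7, 1, 1)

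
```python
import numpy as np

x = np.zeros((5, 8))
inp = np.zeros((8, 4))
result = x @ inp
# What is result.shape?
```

(5, 4)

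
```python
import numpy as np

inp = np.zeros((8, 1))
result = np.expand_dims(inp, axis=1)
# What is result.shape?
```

(8, 1, 1)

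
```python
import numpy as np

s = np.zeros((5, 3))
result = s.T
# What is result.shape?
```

(3, 5)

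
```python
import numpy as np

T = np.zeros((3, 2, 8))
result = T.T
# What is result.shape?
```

(8, 2, 3)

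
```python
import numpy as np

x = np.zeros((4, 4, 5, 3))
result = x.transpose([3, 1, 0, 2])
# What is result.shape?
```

(3, 4, 4, 5)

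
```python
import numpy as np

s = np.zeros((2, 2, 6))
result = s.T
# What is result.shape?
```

(6, 2, 2)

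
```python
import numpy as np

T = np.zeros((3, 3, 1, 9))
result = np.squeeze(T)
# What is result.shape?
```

(3, 3, 9)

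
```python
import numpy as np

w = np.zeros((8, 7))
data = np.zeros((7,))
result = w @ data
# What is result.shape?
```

(8,)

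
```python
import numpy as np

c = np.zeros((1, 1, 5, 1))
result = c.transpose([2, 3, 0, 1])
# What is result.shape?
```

(5, 1, 1, 1)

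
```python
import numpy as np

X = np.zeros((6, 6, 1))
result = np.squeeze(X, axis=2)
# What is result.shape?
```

(6, 6)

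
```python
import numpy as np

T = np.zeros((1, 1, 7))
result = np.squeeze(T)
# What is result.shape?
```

(7,)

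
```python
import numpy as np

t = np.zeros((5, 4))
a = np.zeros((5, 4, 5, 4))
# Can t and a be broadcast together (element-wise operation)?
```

Yes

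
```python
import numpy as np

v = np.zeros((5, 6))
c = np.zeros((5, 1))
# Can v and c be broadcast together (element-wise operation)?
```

Yes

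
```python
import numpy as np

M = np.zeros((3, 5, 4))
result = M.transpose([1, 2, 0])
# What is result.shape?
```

(5, 4, 3)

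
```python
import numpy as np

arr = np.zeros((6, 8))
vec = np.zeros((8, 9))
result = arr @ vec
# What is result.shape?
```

(6, 9)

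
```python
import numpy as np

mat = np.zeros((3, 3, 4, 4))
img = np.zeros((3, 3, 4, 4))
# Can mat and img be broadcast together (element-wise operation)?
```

Yes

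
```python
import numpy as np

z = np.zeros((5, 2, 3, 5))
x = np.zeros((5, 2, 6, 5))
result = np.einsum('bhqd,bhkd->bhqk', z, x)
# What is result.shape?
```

(5, 2, 3, 6)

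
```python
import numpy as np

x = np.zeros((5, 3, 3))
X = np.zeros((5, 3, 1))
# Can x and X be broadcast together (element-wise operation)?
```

Yes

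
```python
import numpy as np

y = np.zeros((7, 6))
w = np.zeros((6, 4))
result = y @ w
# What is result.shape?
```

(7, 4)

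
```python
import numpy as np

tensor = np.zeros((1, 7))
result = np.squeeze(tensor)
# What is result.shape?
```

(7,)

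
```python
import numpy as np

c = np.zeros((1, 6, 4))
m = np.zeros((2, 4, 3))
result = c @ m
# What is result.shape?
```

(2, 6, 3)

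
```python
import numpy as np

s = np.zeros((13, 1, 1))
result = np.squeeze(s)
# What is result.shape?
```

(13,)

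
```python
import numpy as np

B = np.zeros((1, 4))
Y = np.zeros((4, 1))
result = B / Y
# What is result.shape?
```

(4, 4)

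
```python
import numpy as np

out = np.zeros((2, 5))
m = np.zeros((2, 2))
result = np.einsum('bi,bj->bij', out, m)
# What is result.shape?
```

(2, 5, 2)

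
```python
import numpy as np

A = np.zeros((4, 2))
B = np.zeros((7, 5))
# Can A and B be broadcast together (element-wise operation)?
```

No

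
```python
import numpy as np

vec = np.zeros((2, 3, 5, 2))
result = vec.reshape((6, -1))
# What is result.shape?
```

(6, 10)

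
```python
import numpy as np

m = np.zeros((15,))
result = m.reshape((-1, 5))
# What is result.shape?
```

(3, 5)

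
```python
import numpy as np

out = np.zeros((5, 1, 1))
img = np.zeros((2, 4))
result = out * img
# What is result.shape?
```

(5, 2, 4)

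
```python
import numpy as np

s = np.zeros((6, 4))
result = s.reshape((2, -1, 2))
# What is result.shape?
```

(2, 6, 2)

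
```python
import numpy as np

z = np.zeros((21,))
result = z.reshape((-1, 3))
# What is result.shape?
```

(7, 3)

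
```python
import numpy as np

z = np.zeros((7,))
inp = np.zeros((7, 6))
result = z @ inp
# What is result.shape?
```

(6,)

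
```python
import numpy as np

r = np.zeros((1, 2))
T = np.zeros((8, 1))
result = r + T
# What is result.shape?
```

(8, 2)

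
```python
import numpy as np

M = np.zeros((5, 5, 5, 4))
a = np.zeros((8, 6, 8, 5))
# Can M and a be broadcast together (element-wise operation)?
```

No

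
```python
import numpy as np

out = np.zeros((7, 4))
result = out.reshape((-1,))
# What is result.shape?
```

(28,)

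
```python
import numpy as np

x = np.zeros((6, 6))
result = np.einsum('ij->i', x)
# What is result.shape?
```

(6,)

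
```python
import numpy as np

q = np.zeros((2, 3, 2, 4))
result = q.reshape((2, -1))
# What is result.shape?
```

(2, 24)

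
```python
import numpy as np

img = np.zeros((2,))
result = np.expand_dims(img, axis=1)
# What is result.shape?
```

(2, 1)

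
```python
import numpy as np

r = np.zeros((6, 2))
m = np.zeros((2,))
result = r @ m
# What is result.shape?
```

(6,)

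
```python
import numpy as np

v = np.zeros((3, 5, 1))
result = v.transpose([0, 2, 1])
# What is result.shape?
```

(3, 1, 5)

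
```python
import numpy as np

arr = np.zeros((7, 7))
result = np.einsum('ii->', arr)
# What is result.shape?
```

()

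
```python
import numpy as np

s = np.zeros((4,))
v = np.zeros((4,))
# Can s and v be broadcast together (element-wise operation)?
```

Yes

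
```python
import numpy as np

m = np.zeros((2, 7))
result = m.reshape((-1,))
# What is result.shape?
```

(14,)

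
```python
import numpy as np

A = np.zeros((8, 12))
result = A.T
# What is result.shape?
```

(12, 8)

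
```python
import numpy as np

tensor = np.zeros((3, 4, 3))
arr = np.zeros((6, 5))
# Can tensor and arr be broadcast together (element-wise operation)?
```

No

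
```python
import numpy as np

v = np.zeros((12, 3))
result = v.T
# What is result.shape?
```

(3, 12)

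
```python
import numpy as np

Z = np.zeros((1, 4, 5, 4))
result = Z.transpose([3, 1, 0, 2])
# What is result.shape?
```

(4, 4, 1, 5)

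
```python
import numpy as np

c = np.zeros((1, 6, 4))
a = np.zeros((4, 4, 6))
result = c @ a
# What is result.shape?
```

(4, 6, 6)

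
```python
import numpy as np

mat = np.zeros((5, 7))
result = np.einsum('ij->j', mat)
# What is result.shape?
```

(7,)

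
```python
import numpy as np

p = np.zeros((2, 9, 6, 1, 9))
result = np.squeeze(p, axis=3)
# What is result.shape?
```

(2, 9, 6, 9)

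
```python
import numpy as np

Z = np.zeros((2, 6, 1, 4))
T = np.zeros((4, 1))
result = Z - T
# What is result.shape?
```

(2, 6, 4, 4)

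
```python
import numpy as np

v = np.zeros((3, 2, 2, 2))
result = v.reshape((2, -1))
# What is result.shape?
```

(2, 12)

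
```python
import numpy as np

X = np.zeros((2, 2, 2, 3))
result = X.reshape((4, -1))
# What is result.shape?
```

(4, 6)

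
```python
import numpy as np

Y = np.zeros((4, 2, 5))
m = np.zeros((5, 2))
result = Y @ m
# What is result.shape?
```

(4, 2, 2)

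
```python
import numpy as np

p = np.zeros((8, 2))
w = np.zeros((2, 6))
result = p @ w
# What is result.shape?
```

(8, 6)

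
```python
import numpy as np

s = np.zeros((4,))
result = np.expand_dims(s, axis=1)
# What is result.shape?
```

(4, 1)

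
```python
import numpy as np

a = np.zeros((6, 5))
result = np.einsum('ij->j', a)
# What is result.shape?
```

(5,)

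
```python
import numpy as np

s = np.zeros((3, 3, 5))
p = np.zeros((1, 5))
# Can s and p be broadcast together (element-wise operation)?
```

Yes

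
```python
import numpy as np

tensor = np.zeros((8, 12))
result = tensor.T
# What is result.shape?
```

(12, 8)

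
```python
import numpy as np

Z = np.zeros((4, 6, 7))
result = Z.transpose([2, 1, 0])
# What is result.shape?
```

(7, 6, 4)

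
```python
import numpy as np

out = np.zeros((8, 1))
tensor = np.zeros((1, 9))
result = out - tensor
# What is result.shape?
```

(8, 9)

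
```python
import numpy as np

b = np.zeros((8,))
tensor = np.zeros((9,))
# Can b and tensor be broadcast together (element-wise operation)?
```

No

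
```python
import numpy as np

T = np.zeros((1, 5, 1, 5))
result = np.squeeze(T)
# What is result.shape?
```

(5, 5)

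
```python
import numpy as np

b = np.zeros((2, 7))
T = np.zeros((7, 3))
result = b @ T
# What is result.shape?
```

(2, 3)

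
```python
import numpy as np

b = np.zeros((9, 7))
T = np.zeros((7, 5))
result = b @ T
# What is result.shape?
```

(9, 5)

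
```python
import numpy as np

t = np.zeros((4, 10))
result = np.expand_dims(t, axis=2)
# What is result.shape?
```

(4, 10, 1)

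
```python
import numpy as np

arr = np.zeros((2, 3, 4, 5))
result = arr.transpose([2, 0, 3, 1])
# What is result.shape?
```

(4, 2, 5, 3)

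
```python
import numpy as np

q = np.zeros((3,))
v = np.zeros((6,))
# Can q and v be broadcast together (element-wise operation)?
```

No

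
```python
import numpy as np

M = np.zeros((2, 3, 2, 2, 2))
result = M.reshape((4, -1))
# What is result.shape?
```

(4, 12)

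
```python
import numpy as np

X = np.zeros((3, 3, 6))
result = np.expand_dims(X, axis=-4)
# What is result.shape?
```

(1, 3, 3, 6)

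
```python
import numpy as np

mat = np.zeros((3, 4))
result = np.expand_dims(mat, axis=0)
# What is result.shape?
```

(1, 3, 4)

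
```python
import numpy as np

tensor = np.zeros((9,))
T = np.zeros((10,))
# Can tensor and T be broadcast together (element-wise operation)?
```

No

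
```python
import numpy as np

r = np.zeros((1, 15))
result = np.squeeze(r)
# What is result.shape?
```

(15,)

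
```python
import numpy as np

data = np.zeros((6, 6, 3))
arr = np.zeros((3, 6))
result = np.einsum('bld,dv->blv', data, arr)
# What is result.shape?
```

(6, 6, 6)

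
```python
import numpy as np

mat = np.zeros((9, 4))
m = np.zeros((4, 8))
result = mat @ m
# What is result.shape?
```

(9, 8)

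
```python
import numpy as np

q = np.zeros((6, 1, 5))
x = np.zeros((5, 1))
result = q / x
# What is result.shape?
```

(6, 5, 5)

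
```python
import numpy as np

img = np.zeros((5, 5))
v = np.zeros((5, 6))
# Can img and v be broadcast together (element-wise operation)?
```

No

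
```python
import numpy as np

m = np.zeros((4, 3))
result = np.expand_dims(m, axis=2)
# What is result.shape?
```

(4, 3, 1)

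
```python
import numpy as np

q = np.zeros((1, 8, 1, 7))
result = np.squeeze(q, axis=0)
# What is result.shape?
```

(8, 1, 7)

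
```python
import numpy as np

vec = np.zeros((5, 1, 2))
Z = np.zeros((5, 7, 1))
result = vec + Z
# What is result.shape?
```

(5, 7, 2)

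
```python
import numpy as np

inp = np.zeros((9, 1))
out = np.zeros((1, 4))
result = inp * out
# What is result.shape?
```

(9, 4)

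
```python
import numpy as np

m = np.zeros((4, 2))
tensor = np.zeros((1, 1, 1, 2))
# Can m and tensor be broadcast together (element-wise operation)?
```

Yes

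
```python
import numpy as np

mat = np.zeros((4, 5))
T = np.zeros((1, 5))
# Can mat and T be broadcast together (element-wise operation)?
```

Yes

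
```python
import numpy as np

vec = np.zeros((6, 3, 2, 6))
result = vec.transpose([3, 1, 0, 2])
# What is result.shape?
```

(6, 3, 6, 2)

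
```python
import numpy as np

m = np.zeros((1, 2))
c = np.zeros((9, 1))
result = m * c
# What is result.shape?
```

(9, 2)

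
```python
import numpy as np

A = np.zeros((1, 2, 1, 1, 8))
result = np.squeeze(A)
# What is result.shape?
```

(2, 8)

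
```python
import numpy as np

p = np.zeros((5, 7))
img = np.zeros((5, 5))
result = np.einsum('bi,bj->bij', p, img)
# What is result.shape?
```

(5, 7, 5)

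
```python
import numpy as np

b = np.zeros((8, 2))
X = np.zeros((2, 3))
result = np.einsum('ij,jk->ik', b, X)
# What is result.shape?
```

(8, 3)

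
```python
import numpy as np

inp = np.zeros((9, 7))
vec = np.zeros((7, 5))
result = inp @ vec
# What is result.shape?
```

(9, 5)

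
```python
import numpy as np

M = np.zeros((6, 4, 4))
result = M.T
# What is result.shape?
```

(4, 4, 6)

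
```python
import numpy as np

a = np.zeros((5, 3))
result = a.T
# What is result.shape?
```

(3, 5)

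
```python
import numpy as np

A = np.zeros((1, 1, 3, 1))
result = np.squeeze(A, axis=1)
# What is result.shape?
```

(1, 3, 1)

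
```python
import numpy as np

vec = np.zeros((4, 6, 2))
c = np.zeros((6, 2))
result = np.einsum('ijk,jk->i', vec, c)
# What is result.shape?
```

(4,)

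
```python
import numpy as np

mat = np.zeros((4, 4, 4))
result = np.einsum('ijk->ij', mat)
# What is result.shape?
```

(4, 4)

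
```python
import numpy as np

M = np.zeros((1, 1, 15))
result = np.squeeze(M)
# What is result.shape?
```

(15,)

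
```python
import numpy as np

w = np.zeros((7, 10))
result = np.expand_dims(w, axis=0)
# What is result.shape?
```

(1, 7, 10)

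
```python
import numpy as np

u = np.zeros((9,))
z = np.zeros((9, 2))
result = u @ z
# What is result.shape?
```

(2,)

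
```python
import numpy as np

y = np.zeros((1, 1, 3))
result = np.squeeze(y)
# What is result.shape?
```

(3,)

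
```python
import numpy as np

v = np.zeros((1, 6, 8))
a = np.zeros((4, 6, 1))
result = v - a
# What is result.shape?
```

(4, 6, 8)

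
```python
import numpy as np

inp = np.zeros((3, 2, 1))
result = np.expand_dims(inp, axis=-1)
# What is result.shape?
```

(3, 2, 1, 1)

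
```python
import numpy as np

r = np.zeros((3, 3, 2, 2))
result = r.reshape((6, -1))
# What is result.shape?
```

(6, 6)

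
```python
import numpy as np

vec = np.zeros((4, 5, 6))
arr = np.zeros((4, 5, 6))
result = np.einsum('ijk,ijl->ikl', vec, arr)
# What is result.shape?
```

(4, 6, 6)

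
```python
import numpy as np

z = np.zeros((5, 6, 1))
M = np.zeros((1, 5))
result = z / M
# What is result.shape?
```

(5, 6, 5)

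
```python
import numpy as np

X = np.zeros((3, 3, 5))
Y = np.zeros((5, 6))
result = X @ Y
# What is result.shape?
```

(3, 3, 6)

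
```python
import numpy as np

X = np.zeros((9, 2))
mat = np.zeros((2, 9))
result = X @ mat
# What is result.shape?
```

(9, 9)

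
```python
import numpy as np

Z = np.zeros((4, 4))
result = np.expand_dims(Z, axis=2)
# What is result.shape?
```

(4, 4, 1)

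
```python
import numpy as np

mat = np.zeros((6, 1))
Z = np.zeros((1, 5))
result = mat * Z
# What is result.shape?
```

(6, 5)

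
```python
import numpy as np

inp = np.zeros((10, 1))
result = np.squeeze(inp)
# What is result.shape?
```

(10,)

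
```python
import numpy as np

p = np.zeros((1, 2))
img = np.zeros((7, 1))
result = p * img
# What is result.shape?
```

(7, 2)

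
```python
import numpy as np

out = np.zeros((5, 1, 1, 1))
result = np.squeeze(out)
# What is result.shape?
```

(5,)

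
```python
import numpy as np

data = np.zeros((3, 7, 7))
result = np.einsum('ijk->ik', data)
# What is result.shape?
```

(3, 7)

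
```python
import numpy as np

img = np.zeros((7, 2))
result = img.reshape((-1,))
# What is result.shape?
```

(14,)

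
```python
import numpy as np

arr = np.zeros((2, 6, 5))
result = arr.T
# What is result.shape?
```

(5, 6, 2)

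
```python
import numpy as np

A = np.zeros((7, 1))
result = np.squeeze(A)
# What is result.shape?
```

(7,)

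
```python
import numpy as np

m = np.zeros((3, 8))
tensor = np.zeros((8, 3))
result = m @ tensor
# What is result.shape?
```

(3, 3)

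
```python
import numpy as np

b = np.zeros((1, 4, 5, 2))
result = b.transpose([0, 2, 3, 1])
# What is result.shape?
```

(1, 5, 2, 4)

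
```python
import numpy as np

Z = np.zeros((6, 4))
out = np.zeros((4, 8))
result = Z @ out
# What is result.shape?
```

(6, 8)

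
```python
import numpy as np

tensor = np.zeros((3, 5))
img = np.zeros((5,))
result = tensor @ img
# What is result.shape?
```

(3,)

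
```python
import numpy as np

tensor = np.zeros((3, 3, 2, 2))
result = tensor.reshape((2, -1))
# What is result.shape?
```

(2, 18)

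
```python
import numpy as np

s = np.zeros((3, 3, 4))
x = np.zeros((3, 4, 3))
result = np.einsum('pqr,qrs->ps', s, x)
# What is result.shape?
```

(3, 3)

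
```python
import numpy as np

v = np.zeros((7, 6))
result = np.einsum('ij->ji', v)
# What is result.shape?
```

(6, 7)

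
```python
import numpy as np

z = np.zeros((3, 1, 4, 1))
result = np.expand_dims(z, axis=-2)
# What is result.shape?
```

(3, 1, 4, 1, 1)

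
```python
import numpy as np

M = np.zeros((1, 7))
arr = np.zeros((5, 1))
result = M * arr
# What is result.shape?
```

(5, 7)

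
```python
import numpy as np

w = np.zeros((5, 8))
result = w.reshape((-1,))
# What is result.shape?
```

(40,)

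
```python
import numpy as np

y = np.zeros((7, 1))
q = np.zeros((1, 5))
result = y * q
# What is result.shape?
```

(7, 5)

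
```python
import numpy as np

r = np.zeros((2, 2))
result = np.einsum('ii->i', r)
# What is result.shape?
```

(2,)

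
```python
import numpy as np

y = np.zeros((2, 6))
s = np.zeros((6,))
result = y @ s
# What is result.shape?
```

(2,)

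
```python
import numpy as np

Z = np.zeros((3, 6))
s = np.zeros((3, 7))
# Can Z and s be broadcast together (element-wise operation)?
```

No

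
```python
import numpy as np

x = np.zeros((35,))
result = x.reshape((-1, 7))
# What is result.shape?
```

(5, 7)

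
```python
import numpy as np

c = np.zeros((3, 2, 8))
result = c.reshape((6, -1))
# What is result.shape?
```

(6, 8)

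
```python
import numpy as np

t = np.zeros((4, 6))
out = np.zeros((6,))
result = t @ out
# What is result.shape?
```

(4,)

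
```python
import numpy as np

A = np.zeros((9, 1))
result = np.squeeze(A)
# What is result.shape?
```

(9,)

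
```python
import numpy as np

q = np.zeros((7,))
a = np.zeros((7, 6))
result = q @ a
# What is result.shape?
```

(6,)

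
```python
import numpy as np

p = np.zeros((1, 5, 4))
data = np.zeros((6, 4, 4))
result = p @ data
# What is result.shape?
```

(6, 5, 4)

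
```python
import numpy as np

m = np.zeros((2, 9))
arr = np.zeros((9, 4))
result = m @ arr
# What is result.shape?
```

(2, 4)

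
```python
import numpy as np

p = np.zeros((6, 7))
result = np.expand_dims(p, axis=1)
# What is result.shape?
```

(6, 1, 7)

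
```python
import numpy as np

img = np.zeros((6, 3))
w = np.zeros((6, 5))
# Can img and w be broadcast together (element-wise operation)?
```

No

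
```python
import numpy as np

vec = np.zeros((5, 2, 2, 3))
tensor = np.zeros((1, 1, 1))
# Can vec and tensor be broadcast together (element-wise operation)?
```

Yes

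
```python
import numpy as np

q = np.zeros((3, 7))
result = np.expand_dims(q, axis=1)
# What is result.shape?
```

(3, 1, 7)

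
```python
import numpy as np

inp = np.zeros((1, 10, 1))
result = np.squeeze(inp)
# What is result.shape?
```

(10,)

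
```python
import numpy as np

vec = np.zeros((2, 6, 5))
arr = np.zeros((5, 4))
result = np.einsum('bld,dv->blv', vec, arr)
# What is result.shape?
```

(2, 6, 4)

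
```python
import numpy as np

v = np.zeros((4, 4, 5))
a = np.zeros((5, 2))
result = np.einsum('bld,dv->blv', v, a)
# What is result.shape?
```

(4, 4, 2)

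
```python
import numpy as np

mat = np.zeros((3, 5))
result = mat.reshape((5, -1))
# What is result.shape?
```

(5, 3)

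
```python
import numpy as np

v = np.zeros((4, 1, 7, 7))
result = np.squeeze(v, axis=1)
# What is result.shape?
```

(4, 7, 7)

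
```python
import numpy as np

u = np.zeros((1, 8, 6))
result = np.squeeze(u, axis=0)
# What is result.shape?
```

(8, 6)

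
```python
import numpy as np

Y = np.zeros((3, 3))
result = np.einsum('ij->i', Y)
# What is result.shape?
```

(3,)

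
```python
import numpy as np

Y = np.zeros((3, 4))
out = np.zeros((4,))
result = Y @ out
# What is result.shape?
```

(3,)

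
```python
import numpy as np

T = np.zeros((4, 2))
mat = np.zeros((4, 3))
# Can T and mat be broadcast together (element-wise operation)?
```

No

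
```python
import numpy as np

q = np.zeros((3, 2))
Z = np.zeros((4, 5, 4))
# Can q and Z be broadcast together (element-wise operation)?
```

No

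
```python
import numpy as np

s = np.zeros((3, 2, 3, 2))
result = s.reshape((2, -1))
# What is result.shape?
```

(2, 18)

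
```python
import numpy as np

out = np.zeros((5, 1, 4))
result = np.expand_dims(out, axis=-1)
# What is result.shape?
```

(5, 1, 4, 1)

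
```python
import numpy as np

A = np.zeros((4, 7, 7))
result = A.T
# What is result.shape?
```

(7, 7, 4)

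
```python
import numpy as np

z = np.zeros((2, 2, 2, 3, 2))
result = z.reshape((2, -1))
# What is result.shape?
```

(2, 24)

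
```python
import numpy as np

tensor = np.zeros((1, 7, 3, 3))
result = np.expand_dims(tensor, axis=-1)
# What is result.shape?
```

(1, 7, 3, 3, 1)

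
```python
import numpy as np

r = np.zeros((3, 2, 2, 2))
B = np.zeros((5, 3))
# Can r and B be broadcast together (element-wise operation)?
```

No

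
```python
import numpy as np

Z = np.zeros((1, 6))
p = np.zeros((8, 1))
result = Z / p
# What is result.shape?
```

(8, 6)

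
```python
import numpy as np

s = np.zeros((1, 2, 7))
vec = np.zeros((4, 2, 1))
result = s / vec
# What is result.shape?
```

(4, 2, 7)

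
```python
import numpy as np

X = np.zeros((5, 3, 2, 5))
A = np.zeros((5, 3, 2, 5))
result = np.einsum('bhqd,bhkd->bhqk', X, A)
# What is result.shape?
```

(5, 3, 2, 2)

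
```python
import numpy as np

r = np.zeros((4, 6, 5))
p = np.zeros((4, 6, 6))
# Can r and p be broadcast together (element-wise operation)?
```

No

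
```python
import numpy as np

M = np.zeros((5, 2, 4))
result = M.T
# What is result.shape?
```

(4, 2, 5)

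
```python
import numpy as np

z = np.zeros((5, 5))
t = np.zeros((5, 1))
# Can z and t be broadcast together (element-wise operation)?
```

Yes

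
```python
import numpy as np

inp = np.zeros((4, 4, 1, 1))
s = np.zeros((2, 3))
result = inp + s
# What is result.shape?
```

(4, 4, 2, 3)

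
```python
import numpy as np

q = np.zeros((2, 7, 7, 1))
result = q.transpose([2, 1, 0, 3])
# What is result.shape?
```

(7, 7, 2, 1)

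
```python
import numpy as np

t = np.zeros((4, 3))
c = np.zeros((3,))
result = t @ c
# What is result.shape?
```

(4,)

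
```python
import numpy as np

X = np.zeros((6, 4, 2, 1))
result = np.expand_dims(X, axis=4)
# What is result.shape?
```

(6, 4, 2, 1, 1)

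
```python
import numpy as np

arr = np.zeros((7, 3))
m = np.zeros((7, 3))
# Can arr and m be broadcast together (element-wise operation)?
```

Yes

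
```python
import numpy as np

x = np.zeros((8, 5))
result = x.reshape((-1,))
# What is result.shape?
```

(40,)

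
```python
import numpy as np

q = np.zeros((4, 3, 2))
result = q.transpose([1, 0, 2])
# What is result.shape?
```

(3, 4, 2)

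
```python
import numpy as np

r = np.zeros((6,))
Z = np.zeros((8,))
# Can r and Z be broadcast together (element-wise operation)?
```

No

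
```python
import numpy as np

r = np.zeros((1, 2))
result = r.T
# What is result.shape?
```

(2, 1)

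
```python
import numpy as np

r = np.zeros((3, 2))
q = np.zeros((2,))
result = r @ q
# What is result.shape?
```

(3,)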